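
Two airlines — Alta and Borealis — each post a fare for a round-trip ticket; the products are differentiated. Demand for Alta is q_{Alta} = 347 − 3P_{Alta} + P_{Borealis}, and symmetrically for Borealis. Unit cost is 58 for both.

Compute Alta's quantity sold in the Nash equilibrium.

Alta's profit: π = (P_{Alta} − 58)(347 − 3P_{Alta} + P_{Borealis}).
∂π/∂P_{Alta} = 521 − 6P_{Alta} + P_{Borealis} = 0 ⇒ P_{Alta} = 521/6 + (1/6)P_{Borealis}.
Setting P_{Alta} = P_{Borealis} in the reaction function: P_{Alta} = 521/6 + (1/6)P_{Alta}, so P_{Alta} = (521/6) / (5/6) = 104.2.
q_{Alta} = 347 − 3·104.2 + 104.2 = 138.6.

138.6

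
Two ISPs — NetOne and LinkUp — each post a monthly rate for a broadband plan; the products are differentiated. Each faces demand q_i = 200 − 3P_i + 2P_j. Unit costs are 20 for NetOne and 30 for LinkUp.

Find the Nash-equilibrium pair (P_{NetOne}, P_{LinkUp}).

66.875, 70.625

NetOne's profit: π = (P_{NetOne} − 20)(200 − 3P_{NetOne} + 2P_{LinkUp}).
∂π/∂P_{NetOne} = 260 − 6P_{NetOne} + 2P_{LinkUp} = 0 ⇒ P_{NetOne} = 130/3 + (1/3)P_{LinkUp}.
Similarly P_{LinkUp} = 145/3 + (1/3)P_{NetOne}.
Solving the two reaction functions simultaneously: (1 − (1/3)(1/3))P_{NetOne} = 130/3 + (1/3)·(145/3), so (8/9)P_{NetOne} = 535/9 and P_{NetOne} = 66.875.
Then P_{LinkUp} = 145/3 + (1/3)·66.875 = 70.625.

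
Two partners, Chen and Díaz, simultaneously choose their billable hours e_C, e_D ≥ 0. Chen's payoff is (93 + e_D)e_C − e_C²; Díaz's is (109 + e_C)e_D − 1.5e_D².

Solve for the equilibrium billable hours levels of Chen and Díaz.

Expanding Chen's payoff: 93e_C + e_De_C − e_C².
∂π/∂e_C = 93 + e_D − 2e_C = 0, so e_C = 46.5 + 0.5e_D.
Likewise for Díaz: e_D = 109/3 + (1/3)e_C.
Plugging e_D into Chen's best response: e_C = 46.5 + 0.5(109/3 + (1/3)e_C) ⇒ (5/6)e_C = 194/3, so e_C = 77.6.
Then e_D = 109/3 + (1/3)·77.6 = 62.2.

77.6, 62.2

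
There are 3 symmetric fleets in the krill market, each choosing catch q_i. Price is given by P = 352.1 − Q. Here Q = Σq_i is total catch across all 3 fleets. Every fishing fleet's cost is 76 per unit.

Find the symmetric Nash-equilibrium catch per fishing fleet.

A representative fishing fleet's profit is π_i = q_i(352.1 − Q) − 76q_i, with Q = q_i + Σ_{j≠i} q_j.
First-order condition: 276.1 − 2q_i − Σ_{j≠i} q_j = 0.
In a symmetric equilibrium every fishing fleet chooses the same q, so Σ_{j≠i} q_j = 2q. The condition becomes 276.1 − 4q = 0, giving q = 276.1/4 = 69.025.

69.025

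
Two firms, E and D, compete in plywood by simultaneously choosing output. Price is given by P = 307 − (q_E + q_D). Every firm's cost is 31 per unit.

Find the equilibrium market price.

123

Firm E's profit: π = q_E(307 − (q_E + q_D)) − 31q_E.
∂π/∂q_E = 276 − 2q_E − q_D = 0, so q_E = 138 − 0.5q_D.
By symmetry q_D = q_E; substituting into the reaction function, 1.5q_E = 138 and q_E = 92.
Equilibrium price: P = 307 − 184 = 123.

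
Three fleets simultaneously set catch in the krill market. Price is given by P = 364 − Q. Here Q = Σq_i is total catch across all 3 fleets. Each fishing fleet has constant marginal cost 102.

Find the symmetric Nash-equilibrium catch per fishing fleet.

65.5

A representative fishing fleet's profit is π_i = q_i(364 − Q) − 102q_i, with Q = q_i + Σ_{j≠i} q_j.
First-order condition: 262 − 2q_i − Σ_{j≠i} q_j = 0.
In a symmetric equilibrium every fishing fleet chooses the same q, so Σ_{j≠i} q_j = 2q. The condition becomes 262 − 4q = 0, giving q = 262/4 = 65.5.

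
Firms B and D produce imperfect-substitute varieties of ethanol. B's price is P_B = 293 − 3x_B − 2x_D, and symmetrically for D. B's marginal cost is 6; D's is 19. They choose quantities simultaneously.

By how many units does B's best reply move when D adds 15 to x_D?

Firm B's profit: π = x_B(293 − 3x_B − 2x_D) − 6x_B.
∂π/∂x_B = 287 − 6x_B − 2x_D = 0 ⇒ x_B = 287/6 − (1/3)x_D.
The reaction-function slope is −1/3, so a 15-unit rise in x_D moves x_B by −1/3 × 15 = −5. B's best response falls — the actions are strategic substitutes.

-5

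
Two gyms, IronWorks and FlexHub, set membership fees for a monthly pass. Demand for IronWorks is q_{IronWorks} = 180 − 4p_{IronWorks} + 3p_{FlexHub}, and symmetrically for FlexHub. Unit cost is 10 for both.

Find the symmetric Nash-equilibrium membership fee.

44

IronWorks's profit: π = (p_{IronWorks} − 10)(180 − 4p_{IronWorks} + 3p_{FlexHub}).
∂π/∂p_{IronWorks} = 220 − 8p_{IronWorks} + 3p_{FlexHub} = 0 ⇒ p_{IronWorks} = 27.5 + 0.375p_{FlexHub}.
The game is symmetric, so in equilibrium p_{FlexHub} = p_{IronWorks}: the reaction function gives 0.625p_{IronWorks} = 27.5, hence p_{IronWorks} = 44.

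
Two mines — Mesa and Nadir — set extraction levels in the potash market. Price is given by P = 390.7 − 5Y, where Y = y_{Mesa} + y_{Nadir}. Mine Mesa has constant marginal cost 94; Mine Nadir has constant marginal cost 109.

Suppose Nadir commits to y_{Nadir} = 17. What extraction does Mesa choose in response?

Mine Mesa's profit: π = y_{Mesa}(390.7 − 5(y_{Mesa} + y_{Nadir})) − 94y_{Mesa}.
∂π/∂y_{Mesa} = 296.7 − 10y_{Mesa} − 5y_{Nadir} = 0, so y_{Mesa} = 29.67 − 0.5y_{Nadir}.
At y_{Nadir} = 17: y_{Mesa} = 29.67 − 0.5·17 = 21.17.

21.17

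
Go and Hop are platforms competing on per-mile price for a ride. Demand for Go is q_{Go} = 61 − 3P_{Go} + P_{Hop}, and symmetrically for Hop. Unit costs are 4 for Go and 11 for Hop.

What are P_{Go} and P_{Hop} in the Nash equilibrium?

Go's profit: π = (P_{Go} − 4)(61 − 3P_{Go} + P_{Hop}).
∂π/∂P_{Go} = 73 − 6P_{Go} + P_{Hop} = 0 ⇒ P_{Go} = 73/6 + (1/6)P_{Hop}.
Similarly P_{Hop} = 47/3 + (1/6)P_{Go}.
Solving the two reaction functions simultaneously: (1 − (1/6)(1/6))P_{Go} = 73/6 + (1/6)·(47/3), so (35/36)P_{Go} = 133/9 and P_{Go} = 15.2.
Then P_{Hop} = 47/3 + (1/6)·15.2 = 18.2.

15.2, 18.2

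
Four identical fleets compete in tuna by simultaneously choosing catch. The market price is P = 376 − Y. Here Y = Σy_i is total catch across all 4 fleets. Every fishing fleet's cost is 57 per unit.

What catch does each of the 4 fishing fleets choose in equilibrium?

A representative fishing fleet's profit is π_i = y_i(376 − Y) − 57y_i, with Y = y_i + Σ_{j≠i} y_j.
First-order condition: 319 − 2y_i − Σ_{j≠i} y_j = 0.
In a symmetric equilibrium every fishing fleet chooses the same y, so Σ_{j≠i} y_j = 3y. The condition becomes 319 − 5y = 0, giving y = 319/5 = 63.8.

63.8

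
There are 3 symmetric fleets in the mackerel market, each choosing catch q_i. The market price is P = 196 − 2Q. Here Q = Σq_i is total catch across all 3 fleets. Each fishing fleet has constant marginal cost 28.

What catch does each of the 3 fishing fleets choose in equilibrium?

A representative fishing fleet's profit is π_i = q_i(196 − 2Q) − 28q_i, with Q = q_i + Σ_{j≠i} q_j.
First-order condition: 168 − 4q_i − 2Σ_{j≠i} q_j = 0.
In a symmetric equilibrium every fishing fleet chooses the same q, so Σ_{j≠i} q_j = 2q. The condition becomes 168 − 8q = 0, giving q = 168/8 = 21.

21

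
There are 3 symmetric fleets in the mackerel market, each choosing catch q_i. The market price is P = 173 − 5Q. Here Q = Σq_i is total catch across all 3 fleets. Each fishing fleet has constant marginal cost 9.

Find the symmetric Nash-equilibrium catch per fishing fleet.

A representative fishing fleet's profit is π_i = q_i(173 − 5Q) − 9q_i, with Q = q_i + Σ_{j≠i} q_j.
First-order condition: 164 − 10q_i − 5Σ_{j≠i} q_j = 0.
In a symmetric equilibrium every fishing fleet chooses the same q, so Σ_{j≠i} q_j = 2q. The condition becomes 164 − 20q = 0, giving q = 164/20 = 8.2.

8.2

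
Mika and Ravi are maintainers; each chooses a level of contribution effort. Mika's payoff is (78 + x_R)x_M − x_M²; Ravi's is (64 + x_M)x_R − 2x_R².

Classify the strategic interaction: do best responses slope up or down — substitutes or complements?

Expanding Mika's payoff: 78x_M + x_Rx_M − x_M².
∂π/∂x_M = 78 + x_R − 2x_M = 0, so x_M = 39 + 0.5x_R.
The best-response slope dx_M/dx_R = 0.5 > 0: the reaction function is upward-sloping, so the choices are strategic complements.

strategic complements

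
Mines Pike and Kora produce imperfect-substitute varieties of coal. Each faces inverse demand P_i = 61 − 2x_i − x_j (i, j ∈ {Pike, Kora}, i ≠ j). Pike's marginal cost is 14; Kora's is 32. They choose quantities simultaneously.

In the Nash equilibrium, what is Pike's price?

35.2

Mine Pike's profit: π = x_{Pike}(61 − 2x_{Pike} − x_{Kora}) − 14x_{Pike}.
∂π/∂x_{Pike} = 47 − 4x_{Pike} − x_{Kora} = 0 ⇒ x_{Pike} = 11.75 − 0.25x_{Kora}.
Similarly x_{Kora} = 7.25 − 0.25x_{Pike}.
Solving the two reaction functions simultaneously: (1 − (−0.25)(−0.25))x_{Pike} = 11.75 − 0.25·7.25, so 0.9375x_{Pike} = 9.9375 and x_{Pike} = 10.6.
Then x_{Kora} = 7.25 − 0.25·10.6 = 4.6.
P_{Pike} = 61 − 2·10.6 − 4.6 = 35.2.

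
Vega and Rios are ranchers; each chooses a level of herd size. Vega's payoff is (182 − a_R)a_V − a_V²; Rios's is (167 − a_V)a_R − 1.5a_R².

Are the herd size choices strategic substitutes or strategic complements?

strategic substitutes

Expanding Vega's payoff: 182a_V − a_Ra_V − a_V².
∂π/∂a_V = 182 − a_R − 2a_V = 0, so a_V = 91 − 0.5a_R.
The best-response slope da_V/da_R = −0.5 < 0: the reaction function is downward-sloping, so the choices are strategic substitutes.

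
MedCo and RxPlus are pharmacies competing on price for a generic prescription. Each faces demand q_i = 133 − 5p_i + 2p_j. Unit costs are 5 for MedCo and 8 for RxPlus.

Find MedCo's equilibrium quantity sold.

MedCo's profit: π = (p_{MedCo} − 5)(133 − 5p_{MedCo} + 2p_{RxPlus}).
∂π/∂p_{MedCo} = 158 − 10p_{MedCo} + 2p_{RxPlus} = 0 ⇒ p_{MedCo} = 15.8 + 0.2p_{RxPlus}.
Similarly p_{RxPlus} = 17.3 + 0.2p_{MedCo}.
Plugging p_{RxPlus} into MedCo's best response: p_{MedCo} = 15.8 + 0.2(17.3 + 0.2p_{MedCo}) ⇒ 0.96p_{MedCo} = 19.26, so p_{MedCo} = 20.0625.
Then p_{RxPlus} = 17.3 + 0.2·20.0625 = 21.3125.
q_{MedCo} = 133 − 5·20.0625 + 2·21.3125 = 75.3125.

75.3125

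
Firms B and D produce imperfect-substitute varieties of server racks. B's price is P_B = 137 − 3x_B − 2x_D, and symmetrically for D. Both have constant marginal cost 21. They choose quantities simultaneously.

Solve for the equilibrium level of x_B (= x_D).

14.5

Firm B's profit: π = x_B(137 − 3x_B − 2x_D) − 21x_B.
∂π/∂x_B = 116 − 6x_B − 2x_D = 0 ⇒ x_B = 58/3 − (1/3)x_D.
The game is symmetric, so in equilibrium x_D = x_B: the reaction function gives (4/3)x_B = 58/3, hence x_B = 14.5.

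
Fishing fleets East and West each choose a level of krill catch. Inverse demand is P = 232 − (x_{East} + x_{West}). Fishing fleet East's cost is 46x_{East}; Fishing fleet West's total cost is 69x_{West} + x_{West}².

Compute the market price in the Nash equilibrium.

Fishing fleet East's profit: π = x_{East}(232 − (x_{East} + x_{West})) − 46x_{East}.
∂π/∂x_{East} = 186 − 2x_{East} − x_{West} = 0, so x_{East} = 93 − 0.5x_{West}.
For West: ∂π/∂x_{West} = 163 − 4x_{West} − x_{East} = 0 ⇒ x_{West} = 40.75 − 0.25x_{East}.
Substituting the second reaction function into the first: x_{East} = 93 − 0.5(40.75 − 0.25x_{East}), which gives 0.875x_{East} = 72.625 ⇒ x_{East} = 83.
Then x_{West} = 40.75 − 0.25·83 = 20.
Equilibrium price: P = 232 − 103 = 129.

129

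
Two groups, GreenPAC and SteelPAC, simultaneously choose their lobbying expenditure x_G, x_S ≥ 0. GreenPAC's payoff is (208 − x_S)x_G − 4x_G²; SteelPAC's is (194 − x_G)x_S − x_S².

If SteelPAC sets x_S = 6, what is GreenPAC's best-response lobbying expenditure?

25.25

Expanding GreenPAC's payoff: 208x_G − x_Sx_G − 4x_G².
∂π/∂x_G = 208 − x_S − 8x_G = 0, so x_G = 26 − 0.125x_S.
At x_S = 6: x_G = 26 − 0.125·6 = 25.25.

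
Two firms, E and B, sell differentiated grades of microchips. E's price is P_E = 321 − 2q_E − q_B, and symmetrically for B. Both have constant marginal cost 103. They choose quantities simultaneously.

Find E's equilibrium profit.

3801.92

Firm E's profit: π = q_E(321 − 2q_E − q_B) − 103q_E.
∂π/∂q_E = 218 − 4q_E − q_B = 0 ⇒ q_E = 54.5 − 0.25q_B.
The game is symmetric, so in equilibrium q_B = q_E: the reaction function gives 1.25q_E = 54.5, hence q_E = 43.6.
P_E = 321 − 2·43.6 − 43.6 = 190.2.
Profit = (190.2 − 103)·43.6 = 3801.92.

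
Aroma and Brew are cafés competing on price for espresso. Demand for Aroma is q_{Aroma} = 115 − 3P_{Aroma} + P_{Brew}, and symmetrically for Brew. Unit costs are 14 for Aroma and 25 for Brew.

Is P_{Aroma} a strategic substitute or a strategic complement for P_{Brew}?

Aroma's profit: π = (P_{Aroma} − 14)(115 − 3P_{Aroma} + P_{Brew}).
∂π/∂P_{Aroma} = 157 − 6P_{Aroma} + P_{Brew} = 0 ⇒ P_{Aroma} = 157/6 + (1/6)P_{Brew}.
The best-response slope dP_{Aroma}/dP_{Brew} = 1/6 > 0: the reaction function is upward-sloping, so the choices are strategic complements.

strategic complements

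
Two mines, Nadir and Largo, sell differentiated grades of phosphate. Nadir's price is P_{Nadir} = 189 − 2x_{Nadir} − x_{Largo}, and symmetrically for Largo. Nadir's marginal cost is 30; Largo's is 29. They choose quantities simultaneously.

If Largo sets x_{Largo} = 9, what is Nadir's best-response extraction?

37.5

Mine Nadir's profit: π = x_{Nadir}(189 − 2x_{Nadir} − x_{Largo}) − 30x_{Nadir}.
∂π/∂x_{Nadir} = 159 − 4x_{Nadir} − x_{Largo} = 0 ⇒ x_{Nadir} = 39.75 − 0.25x_{Largo}.
At x_{Largo} = 9: x_{Nadir} = 39.75 − 0.25·9 = 37.5.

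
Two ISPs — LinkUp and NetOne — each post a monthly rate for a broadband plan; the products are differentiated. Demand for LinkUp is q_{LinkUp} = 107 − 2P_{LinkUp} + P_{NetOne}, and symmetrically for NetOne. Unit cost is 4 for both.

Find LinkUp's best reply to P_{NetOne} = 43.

LinkUp's profit: π = (P_{LinkUp} − 4)(107 − 2P_{LinkUp} + P_{NetOne}).
∂π/∂P_{LinkUp} = 115 − 4P_{LinkUp} + P_{NetOne} = 0 ⇒ P_{LinkUp} = 28.75 + 0.25P_{NetOne}.
At P_{NetOne} = 43: P_{LinkUp} = 28.75 + 0.25·43 = 39.5.

39.5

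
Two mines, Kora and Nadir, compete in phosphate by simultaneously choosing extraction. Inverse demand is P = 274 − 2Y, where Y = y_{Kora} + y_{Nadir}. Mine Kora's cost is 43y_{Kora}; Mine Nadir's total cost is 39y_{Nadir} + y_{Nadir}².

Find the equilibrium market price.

134.6

Mine Kora's profit: π = y_{Kora}(274 − 2(y_{Kora} + y_{Nadir})) − 43y_{Kora}.
∂π/∂y_{Kora} = 231 − 4y_{Kora} − 2y_{Nadir} = 0, so y_{Kora} = 57.75 − 0.5y_{Nadir}.
For Nadir: ∂π/∂y_{Nadir} = 235 − 6y_{Nadir} − 2y_{Kora} = 0 ⇒ y_{Nadir} = 235/6 − (1/3)y_{Kora}.
Substituting the second reaction function into the first: y_{Kora} = 57.75 − 0.5(235/6 − (1/3)y_{Kora}), which gives (5/6)y_{Kora} = 229/6 ⇒ y_{Kora} = 45.8.
Then y_{Nadir} = 235/6 − (1/3)·45.8 = 23.9.
Equilibrium price: P = 274 − 2·69.7 = 134.6.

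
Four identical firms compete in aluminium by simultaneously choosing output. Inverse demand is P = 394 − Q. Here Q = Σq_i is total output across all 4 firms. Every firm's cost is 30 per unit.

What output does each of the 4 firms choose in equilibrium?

A representative firm's profit is π_i = q_i(394 − Q) − 30q_i, with Q = q_i + Σ_{j≠i} q_j.
First-order condition: 364 − 2q_i − Σ_{j≠i} q_j = 0.
With identical firms, set every q_j = q: then 364 − 2q − 3q = 0, i.e. q = 364/5 = 72.8.

72.8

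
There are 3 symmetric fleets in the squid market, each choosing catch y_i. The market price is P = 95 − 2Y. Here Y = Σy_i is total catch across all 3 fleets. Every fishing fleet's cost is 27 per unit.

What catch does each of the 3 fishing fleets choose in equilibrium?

A representative fishing fleet's profit is π_i = y_i(95 − 2Y) − 27y_i, with Y = y_i + Σ_{j≠i} y_j.
First-order condition: 68 − 4y_i − 2Σ_{j≠i} y_j = 0.
Imposing symmetry (y_j = y for all j) turns Σ_{j≠i} y_j into 2y, so 68 = 8y and y = 8.5.

8.5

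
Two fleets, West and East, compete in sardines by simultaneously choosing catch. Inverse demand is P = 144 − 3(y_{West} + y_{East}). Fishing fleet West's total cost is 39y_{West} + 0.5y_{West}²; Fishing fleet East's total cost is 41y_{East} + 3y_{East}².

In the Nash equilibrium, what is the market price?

89.72

Fishing fleet West's profit: π = y_{West}(144 − 3(y_{West} + y_{East})) − 39y_{West} − 0.5y_{West}².
∂π/∂y_{West} = 105 − 7y_{West} − 3y_{East} = 0, so y_{West} = 15 − (3/7)y_{East}.
For East: ∂π/∂y_{East} = 103 − 12y_{East} − 3y_{West} = 0 ⇒ y_{East} = 103/12 − 0.25y_{West}.
Substituting the second reaction function into the first: y_{West} = 15 − (3/7)(103/12 − 0.25y_{West}), which gives (25/28)y_{West} = 317/28 ⇒ y_{West} = 12.68.
Then y_{East} = 103/12 − 0.25·12.68 = 406/75.
Equilibrium price: P = 144 − 3·(1357/75) = 89.72.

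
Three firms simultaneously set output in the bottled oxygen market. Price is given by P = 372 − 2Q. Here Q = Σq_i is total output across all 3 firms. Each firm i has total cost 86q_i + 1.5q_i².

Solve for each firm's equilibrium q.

A representative firm's profit is π_i = q_i(372 − 2Q) − 86q_i − 1.5q_i², with Q = q_i + Σ_{j≠i} q_j.
First-order condition: 286 − 7q_i − 2Σ_{j≠i} q_j = 0.
In a symmetric equilibrium every firm chooses the same q, so Σ_{j≠i} q_j = 2q. The condition becomes 286 − 11q = 0, giving q = 286/11 = 26.

26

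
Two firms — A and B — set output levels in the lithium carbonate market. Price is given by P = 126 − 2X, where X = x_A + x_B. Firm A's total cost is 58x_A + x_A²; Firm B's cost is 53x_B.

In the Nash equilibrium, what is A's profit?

119.07

Firm A's profit: π = x_A(126 − 2(x_A + x_B)) − 58x_A − x_A².
∂π/∂x_A = 68 − 6x_A − 2x_B = 0, so x_A = 34/3 − (1/3)x_B.
For B: ∂π/∂x_B = 73 − 4x_B − 2x_A = 0 ⇒ x_B = 18.25 − 0.5x_A.
Solving the two reaction functions simultaneously: (1 − (−1/3)(−0.5))x_A = 34/3 − (1/3)·18.25, so (5/6)x_A = 5.25 and x_A = 6.3.
Then x_B = 18.25 − 0.5·6.3 = 15.1.
Price P = 126 − 2·21.4 = 83.2.
A's profit: (83.2 − 58)·6.3 − (6.3)² = 119.07.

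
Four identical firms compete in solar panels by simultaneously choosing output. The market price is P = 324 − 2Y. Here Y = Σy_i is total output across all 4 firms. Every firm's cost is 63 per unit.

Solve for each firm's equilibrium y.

26.1

A representative firm's profit is π_i = y_i(324 − 2Y) − 63y_i, with Y = y_i + Σ_{j≠i} y_j.
First-order condition: 261 − 4y_i − 2Σ_{j≠i} y_j = 0.
Imposing symmetry (y_j = y for all j) turns Σ_{j≠i} y_j into 3y, so 261 = 10y and y = 26.1.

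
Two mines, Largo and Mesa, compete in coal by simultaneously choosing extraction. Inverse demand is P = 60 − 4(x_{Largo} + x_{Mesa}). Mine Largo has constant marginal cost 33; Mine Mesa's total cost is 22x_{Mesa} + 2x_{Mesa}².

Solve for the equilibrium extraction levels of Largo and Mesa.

Mine Largo's profit: π = x_{Largo}(60 − 4(x_{Largo} + x_{Mesa})) − 33x_{Largo}.
∂π/∂x_{Largo} = 27 − 8x_{Largo} − 4x_{Mesa} = 0, so x_{Largo} = 3.375 − 0.5x_{Mesa}.
For Mesa: ∂π/∂x_{Mesa} = 38 − 12x_{Mesa} − 4x_{Largo} = 0 ⇒ x_{Mesa} = 19/6 − (1/3)x_{Largo}.
Solving the two reaction functions simultaneously: (1 − (−0.5)(−1/3))x_{Largo} = 3.375 − 0.5·(19/6), so (5/6)x_{Largo} = 43/24 and x_{Largo} = 2.15.
Then x_{Mesa} = 19/6 − (1/3)·2.15 = 2.45.

2.15, 2.45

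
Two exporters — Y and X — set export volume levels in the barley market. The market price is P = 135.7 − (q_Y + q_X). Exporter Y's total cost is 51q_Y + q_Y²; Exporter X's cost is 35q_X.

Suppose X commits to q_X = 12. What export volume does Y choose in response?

18.175

Exporter Y's profit: π = q_Y(135.7 − (q_Y + q_X)) − 51q_Y − q_Y².
∂π/∂q_Y = 84.7 − 4q_Y − q_X = 0, so q_Y = 21.175 − 0.25q_X.
At q_X = 12: q_Y = 21.175 − 0.25·12 = 18.175.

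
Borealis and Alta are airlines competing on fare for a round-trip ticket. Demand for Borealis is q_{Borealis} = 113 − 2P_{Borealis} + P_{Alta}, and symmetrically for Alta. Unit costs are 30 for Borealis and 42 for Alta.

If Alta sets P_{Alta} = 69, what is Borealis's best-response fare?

Borealis's profit: π = (P_{Borealis} − 30)(113 − 2P_{Borealis} + P_{Alta}).
∂π/∂P_{Borealis} = 173 − 4P_{Borealis} + P_{Alta} = 0 ⇒ P_{Borealis} = 43.25 + 0.25P_{Alta}.
At P_{Alta} = 69: P_{Borealis} = 43.25 + 0.25·69 = 60.5.

60.5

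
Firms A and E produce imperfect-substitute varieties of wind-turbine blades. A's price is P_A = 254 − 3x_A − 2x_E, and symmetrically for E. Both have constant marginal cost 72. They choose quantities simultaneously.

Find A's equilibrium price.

Firm A's profit: π = x_A(254 − 3x_A − 2x_E) − 72x_A.
∂π/∂x_A = 182 − 6x_A − 2x_E = 0 ⇒ x_A = 91/3 − (1/3)x_E.
The game is symmetric, so in equilibrium x_E = x_A: the reaction function gives (4/3)x_A = 91/3, hence x_A = 22.75.
P_A = 254 − 3·22.75 − 2·22.75 = 140.25.

140.25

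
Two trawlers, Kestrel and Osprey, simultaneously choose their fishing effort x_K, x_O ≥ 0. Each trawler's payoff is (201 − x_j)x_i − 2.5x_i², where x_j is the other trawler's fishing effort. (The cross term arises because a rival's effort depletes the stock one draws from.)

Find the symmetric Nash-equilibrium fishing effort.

33.5

Kestrel's payoff is (201 − x_O)x_K − 2.5x_K².
∂π/∂x_K = 201 − x_O − 5x_K = 0, so x_K = 40.2 − 0.2x_O.
Setting x_K = x_O in the reaction function: x_K = 40.2 − 0.2x_K, so x_K = 40.2 / 1.2 = 33.5.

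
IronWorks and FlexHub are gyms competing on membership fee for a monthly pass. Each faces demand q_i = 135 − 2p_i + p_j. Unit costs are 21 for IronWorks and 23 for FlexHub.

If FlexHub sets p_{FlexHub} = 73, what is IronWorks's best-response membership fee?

IronWorks's profit: π = (p_{IronWorks} − 21)(135 − 2p_{IronWorks} + p_{FlexHub}).
∂π/∂p_{IronWorks} = 177 − 4p_{IronWorks} + p_{FlexHub} = 0 ⇒ p_{IronWorks} = 44.25 + 0.25p_{FlexHub}.
At p_{FlexHub} = 73: p_{IronWorks} = 44.25 + 0.25·73 = 62.5.

62.5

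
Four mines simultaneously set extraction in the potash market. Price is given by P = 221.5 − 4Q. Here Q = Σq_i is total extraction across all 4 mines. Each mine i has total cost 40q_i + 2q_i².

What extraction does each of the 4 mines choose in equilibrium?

7.5625

A representative mine's profit is π_i = q_i(221.5 − 4Q) − 40q_i − 2q_i², with Q = q_i + Σ_{j≠i} q_j.
First-order condition: 181.5 − 12q_i − 4Σ_{j≠i} q_j = 0.
With identical mines, set every q_j = q: then 181.5 − 12q − 12q = 0, i.e. q = 181.5/24 = 7.5625.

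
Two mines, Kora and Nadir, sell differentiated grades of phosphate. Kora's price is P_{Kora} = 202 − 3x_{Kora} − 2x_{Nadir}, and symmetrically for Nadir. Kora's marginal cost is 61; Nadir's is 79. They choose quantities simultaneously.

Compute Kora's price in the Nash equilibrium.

117.25

Mine Kora's profit: π = x_{Kora}(202 − 3x_{Kora} − 2x_{Nadir}) − 61x_{Kora}.
∂π/∂x_{Kora} = 141 − 6x_{Kora} − 2x_{Nadir} = 0 ⇒ x_{Kora} = 23.5 − (1/3)x_{Nadir}.
Similarly x_{Nadir} = 20.5 − (1/3)x_{Kora}.
Plugging x_{Nadir} into Kora's best response: x_{Kora} = 23.5 − (1/3)(20.5 − (1/3)x_{Kora}) ⇒ (8/9)x_{Kora} = 50/3, so x_{Kora} = 18.75.
Then x_{Nadir} = 20.5 − (1/3)·18.75 = 14.25.
P_{Kora} = 202 − 3·18.75 − 2·14.25 = 117.25.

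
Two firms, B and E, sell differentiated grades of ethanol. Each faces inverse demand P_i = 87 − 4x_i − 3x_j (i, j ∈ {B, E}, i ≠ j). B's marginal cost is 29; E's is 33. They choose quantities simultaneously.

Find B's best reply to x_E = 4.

5.75

Firm B's profit: π = x_B(87 − 4x_B − 3x_E) − 29x_B.
∂π/∂x_B = 58 − 8x_B − 3x_E = 0 ⇒ x_B = 7.25 − 0.375x_E.
At x_E = 4: x_B = 7.25 − 0.375·4 = 5.75.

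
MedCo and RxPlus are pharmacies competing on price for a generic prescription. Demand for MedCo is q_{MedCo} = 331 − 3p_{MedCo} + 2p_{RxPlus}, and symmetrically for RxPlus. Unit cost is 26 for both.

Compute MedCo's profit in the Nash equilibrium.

17442.1875

MedCo's profit: π = (p_{MedCo} − 26)(331 − 3p_{MedCo} + 2p_{RxPlus}).
∂π/∂p_{MedCo} = 409 − 6p_{MedCo} + 2p_{RxPlus} = 0 ⇒ p_{MedCo} = 409/6 + (1/3)p_{RxPlus}.
By symmetry p_{RxPlus} = p_{MedCo}; substituting into the reaction function, (2/3)p_{MedCo} = 409/6 and p_{MedCo} = 102.25.
q_{MedCo} = 331 − 3·102.25 + 2·102.25 = 228.75.
Profit = (102.25 − 26)·228.75 = 17442.1875.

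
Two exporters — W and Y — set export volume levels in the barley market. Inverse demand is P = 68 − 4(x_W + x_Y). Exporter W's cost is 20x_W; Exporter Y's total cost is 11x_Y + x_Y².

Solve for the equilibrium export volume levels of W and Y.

Exporter W's profit: π = x_W(68 − 4(x_W + x_Y)) − 20x_W.
∂π/∂x_W = 48 − 8x_W − 4x_Y = 0, so x_W = 6 − 0.5x_Y.
For Y: ∂π/∂x_Y = 57 − 10x_Y − 4x_W = 0 ⇒ x_Y = 5.7 − 0.4x_W.
Solving the two reaction functions simultaneously: (1 − (−0.5)(−0.4))x_W = 6 − 0.5·5.7, so 0.8x_W = 3.15 and x_W = 3.9375.
Then x_Y = 5.7 − 0.4·3.9375 = 4.125.

3.9375, 4.125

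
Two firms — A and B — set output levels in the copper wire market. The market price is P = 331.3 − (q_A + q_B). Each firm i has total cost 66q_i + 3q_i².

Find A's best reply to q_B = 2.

Firm A's profit: π = q_A(331.3 − (q_A + q_B)) − 66q_A − 3q_A².
∂π/∂q_A = 265.3 − 8q_A − q_B = 0, so q_A = 33.1625 − 0.125q_B.
At q_B = 2: q_A = 33.1625 − 0.125·2 = 32.9125.

32.9125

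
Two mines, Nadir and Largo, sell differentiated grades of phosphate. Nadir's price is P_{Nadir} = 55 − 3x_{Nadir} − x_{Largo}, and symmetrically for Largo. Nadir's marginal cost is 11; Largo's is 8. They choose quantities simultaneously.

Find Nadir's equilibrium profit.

115.32

Mine Nadir's profit: π = x_{Nadir}(55 − 3x_{Nadir} − x_{Largo}) − 11x_{Nadir}.
∂π/∂x_{Nadir} = 44 − 6x_{Nadir} − x_{Largo} = 0 ⇒ x_{Nadir} = 22/3 − (1/6)x_{Largo}.
Similarly x_{Largo} = 47/6 − (1/6)x_{Nadir}.
Solving the two reaction functions simultaneously: (1 − (−1/6)(−1/6))x_{Nadir} = 22/3 − (1/6)·(47/6), so (35/36)x_{Nadir} = 217/36 and x_{Nadir} = 6.2.
Then x_{Largo} = 47/6 − (1/6)·6.2 = 6.8.
P_{Nadir} = 55 − 3·6.2 − 6.8 = 29.6.
Profit = (29.6 − 11)·6.2 = 115.32.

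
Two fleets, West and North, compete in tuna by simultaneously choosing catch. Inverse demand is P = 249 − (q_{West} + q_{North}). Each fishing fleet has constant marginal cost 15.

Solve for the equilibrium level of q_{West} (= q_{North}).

78

Fishing fleet West's profit: π = q_{West}(249 − (q_{West} + q_{North})) − 15q_{West}.
∂π/∂q_{West} = 234 − 2q_{West} − q_{North} = 0, so q_{West} = 117 − 0.5q_{North}.
Setting q_{West} = q_{North} in the reaction function: q_{West} = 117 − 0.5q_{West}, so q_{West} = 117 / 1.5 = 78.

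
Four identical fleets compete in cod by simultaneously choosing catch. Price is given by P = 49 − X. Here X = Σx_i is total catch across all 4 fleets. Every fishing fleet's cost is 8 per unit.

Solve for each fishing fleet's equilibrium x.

A representative fishing fleet's profit is π_i = x_i(49 − X) − 8x_i, with X = x_i + Σ_{j≠i} x_j.
First-order condition: 41 − 2x_i − Σ_{j≠i} x_j = 0.
Imposing symmetry (x_j = x for all j) turns Σ_{j≠i} x_j into 3x, so 41 = 5x and x = 8.2.

8.2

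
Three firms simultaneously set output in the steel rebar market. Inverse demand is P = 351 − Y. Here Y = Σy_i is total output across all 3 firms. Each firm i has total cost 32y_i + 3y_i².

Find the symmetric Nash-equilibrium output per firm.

31.9

A representative firm's profit is π_i = y_i(351 − Y) − 32y_i − 3y_i², with Y = y_i + Σ_{j≠i} y_j.
First-order condition: 319 − 8y_i − Σ_{j≠i} y_j = 0.
With identical firms, set every y_j = y: then 319 − 8y − 2y = 0, i.e. y = 319/10 = 31.9.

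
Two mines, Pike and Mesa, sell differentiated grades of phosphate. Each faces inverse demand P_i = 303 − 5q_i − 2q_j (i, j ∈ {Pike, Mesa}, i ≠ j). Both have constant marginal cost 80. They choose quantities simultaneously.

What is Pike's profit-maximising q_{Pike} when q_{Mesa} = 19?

Mine Pike's profit: π = q_{Pike}(303 − 5q_{Pike} − 2q_{Mesa}) − 80q_{Pike}.
∂π/∂q_{Pike} = 223 − 10q_{Pike} − 2q_{Mesa} = 0 ⇒ q_{Pike} = 22.3 − 0.2q_{Mesa}.
At q_{Mesa} = 19: q_{Pike} = 22.3 − 0.2·19 = 18.5.

18.5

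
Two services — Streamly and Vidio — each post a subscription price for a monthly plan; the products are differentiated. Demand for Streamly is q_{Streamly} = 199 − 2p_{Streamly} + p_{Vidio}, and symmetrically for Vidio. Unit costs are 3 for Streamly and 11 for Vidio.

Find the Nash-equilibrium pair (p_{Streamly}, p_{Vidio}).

Streamly's profit: π = (p_{Streamly} − 3)(199 − 2p_{Streamly} + p_{Vidio}).
∂π/∂p_{Streamly} = 205 − 4p_{Streamly} + p_{Vidio} = 0 ⇒ p_{Streamly} = 51.25 + 0.25p_{Vidio}.
Similarly p_{Vidio} = 55.25 + 0.25p_{Streamly}.
Substituting the second reaction function into the first: p_{Streamly} = 51.25 + 0.25(55.25 + 0.25p_{Streamly}), which gives 0.9375p_{Streamly} = 65.0625 ⇒ p_{Streamly} = 69.4.
Then p_{Vidio} = 55.25 + 0.25·69.4 = 72.6.

69.4, 72.6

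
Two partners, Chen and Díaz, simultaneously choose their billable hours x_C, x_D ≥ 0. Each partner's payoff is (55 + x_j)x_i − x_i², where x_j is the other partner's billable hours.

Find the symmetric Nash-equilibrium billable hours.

Chen's payoff is (55 + x_D)x_C − x_C².
∂π/∂x_C = 55 + x_D − 2x_C = 0, so x_C = 27.5 + 0.5x_D.
Setting x_C = x_D in the reaction function: x_C = 27.5 + 0.5x_C, so x_C = 27.5 / 0.5 = 55.

55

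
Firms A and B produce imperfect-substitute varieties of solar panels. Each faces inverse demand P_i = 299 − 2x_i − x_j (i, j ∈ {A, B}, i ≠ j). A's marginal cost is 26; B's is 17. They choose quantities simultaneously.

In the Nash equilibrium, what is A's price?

Firm A's profit: π = x_A(299 − 2x_A − x_B) − 26x_A.
∂π/∂x_A = 273 − 4x_A − x_B = 0 ⇒ x_A = 68.25 − 0.25x_B.
Similarly x_B = 70.5 − 0.25x_A.
Solving the two reaction functions simultaneously: (1 − (−0.25)(−0.25))x_A = 68.25 − 0.25·70.5, so 0.9375x_A = 50.625 and x_A = 54.
Then x_B = 70.5 − 0.25·54 = 57.
P_A = 299 − 2·54 − 57 = 134.

134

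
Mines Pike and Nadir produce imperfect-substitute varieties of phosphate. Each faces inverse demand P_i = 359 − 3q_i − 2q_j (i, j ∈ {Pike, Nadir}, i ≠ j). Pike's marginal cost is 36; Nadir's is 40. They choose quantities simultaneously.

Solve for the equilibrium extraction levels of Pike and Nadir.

40.625, 39.625

Mine Pike's profit: π = q_{Pike}(359 − 3q_{Pike} − 2q_{Nadir}) − 36q_{Pike}.
∂π/∂q_{Pike} = 323 − 6q_{Pike} − 2q_{Nadir} = 0 ⇒ q_{Pike} = 323/6 − (1/3)q_{Nadir}.
Similarly q_{Nadir} = 319/6 − (1/3)q_{Pike}.
Plugging q_{Nadir} into Pike's best response: q_{Pike} = 323/6 − (1/3)(319/6 − (1/3)q_{Pike}) ⇒ (8/9)q_{Pike} = 325/9, so q_{Pike} = 40.625.
Then q_{Nadir} = 319/6 − (1/3)·40.625 = 39.625.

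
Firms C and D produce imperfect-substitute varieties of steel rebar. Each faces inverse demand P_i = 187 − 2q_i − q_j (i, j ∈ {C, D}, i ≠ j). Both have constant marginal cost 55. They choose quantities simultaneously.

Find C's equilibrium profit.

Firm C's profit: π = q_C(187 − 2q_C − q_D) − 55q_C.
∂π/∂q_C = 132 − 4q_C − q_D = 0 ⇒ q_C = 33 − 0.25q_D.
Setting q_C = q_D in the reaction function: q_C = 33 − 0.25q_C, so q_C = 33 / 1.25 = 26.4.
P_C = 187 − 2·26.4 − 26.4 = 107.8.
Profit = (107.8 − 55)·26.4 = 1393.92.

1393.92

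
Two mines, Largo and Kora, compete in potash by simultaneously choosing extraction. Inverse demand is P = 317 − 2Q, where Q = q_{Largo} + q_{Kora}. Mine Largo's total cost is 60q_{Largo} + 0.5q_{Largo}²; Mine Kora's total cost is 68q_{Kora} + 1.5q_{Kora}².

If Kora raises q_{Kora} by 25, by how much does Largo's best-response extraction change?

Mine Largo's profit: π = q_{Largo}(317 − 2(q_{Largo} + q_{Kora})) − 60q_{Largo} − 0.5q_{Largo}².
∂π/∂q_{Largo} = 257 − 5q_{Largo} − 2q_{Kora} = 0, so q_{Largo} = 51.4 − 0.4q_{Kora}.
The reaction-function slope is −0.4, so a 25-unit rise in q_{Kora} moves q_{Largo} by −0.4 × 25 = −10. Largo's best response falls — the actions are strategic substitutes.

-10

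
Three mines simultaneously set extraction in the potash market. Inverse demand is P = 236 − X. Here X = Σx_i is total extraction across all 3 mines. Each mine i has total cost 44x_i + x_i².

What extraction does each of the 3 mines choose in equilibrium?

A representative mine's profit is π_i = x_i(236 − X) − 44x_i − x_i², with X = x_i + Σ_{j≠i} x_j.
First-order condition: 192 − 4x_i − Σ_{j≠i} x_j = 0.
In a symmetric equilibrium every mine chooses the same x, so Σ_{j≠i} x_j = 2x. The condition becomes 192 − 6x = 0, giving x = 192/6 = 32.

32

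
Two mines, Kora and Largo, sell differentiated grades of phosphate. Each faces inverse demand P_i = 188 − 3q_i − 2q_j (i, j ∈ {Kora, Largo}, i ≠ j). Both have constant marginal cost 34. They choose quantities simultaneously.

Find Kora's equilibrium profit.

Mine Kora's profit: π = q_{Kora}(188 − 3q_{Kora} − 2q_{Largo}) − 34q_{Kora}.
∂π/∂q_{Kora} = 154 − 6q_{Kora} − 2q_{Largo} = 0 ⇒ q_{Kora} = 77/3 − (1/3)q_{Largo}.
By symmetry q_{Largo} = q_{Kora}; substituting into the reaction function, (4/3)q_{Kora} = 77/3 and q_{Kora} = 19.25.
P_{Kora} = 188 − 3·19.25 − 2·19.25 = 91.75.
Profit = (91.75 − 34)·19.25 = 1111.6875.

1111.6875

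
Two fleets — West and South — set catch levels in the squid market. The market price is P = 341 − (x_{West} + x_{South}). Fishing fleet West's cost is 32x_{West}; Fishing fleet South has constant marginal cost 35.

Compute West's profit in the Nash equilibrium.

Fishing fleet West's profit: π = x_{West}(341 − (x_{West} + x_{South})) − 32x_{West}.
∂π/∂x_{West} = 309 − 2x_{West} − x_{South} = 0, so x_{West} = 154.5 − 0.5x_{South}.
By the same steps for South: x_{South} = 153 − 0.5x_{West}.
Solving the two reaction functions simultaneously: (1 − (−0.5)(−0.5))x_{West} = 154.5 − 0.5·153, so 0.75x_{West} = 78 and x_{West} = 104.
Then x_{South} = 153 − 0.5·104 = 101.
Price P = 341 − 205 = 136.
West's profit: (136 − 32)·104 = 10816.

10816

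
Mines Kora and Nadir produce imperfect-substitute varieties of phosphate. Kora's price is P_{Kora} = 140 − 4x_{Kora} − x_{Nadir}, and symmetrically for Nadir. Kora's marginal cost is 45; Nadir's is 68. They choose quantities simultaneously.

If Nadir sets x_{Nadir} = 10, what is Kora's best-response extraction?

10.625

Mine Kora's profit: π = x_{Kora}(140 − 4x_{Kora} − x_{Nadir}) − 45x_{Kora}.
∂π/∂x_{Kora} = 95 − 8x_{Kora} − x_{Nadir} = 0 ⇒ x_{Kora} = 11.875 − 0.125x_{Nadir}.
At x_{Nadir} = 10: x_{Kora} = 11.875 − 0.125·10 = 10.625.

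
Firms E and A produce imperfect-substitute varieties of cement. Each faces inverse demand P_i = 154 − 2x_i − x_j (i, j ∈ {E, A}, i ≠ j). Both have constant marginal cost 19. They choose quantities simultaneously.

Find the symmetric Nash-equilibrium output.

Firm E's profit: π = x_E(154 − 2x_E − x_A) − 19x_E.
∂π/∂x_E = 135 − 4x_E − x_A = 0 ⇒ x_E = 33.75 − 0.25x_A.
By symmetry x_A = x_E; substituting into the reaction function, 1.25x_E = 33.75 and x_E = 27.

27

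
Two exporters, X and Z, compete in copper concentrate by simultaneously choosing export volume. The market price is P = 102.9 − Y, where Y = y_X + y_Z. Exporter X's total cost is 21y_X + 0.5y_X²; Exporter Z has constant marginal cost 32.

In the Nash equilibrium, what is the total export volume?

44.74

Exporter X's profit: π = y_X(102.9 − (y_X + y_Z)) − 21y_X − 0.5y_X².
∂π/∂y_X = 81.9 − 3y_X − y_Z = 0, so y_X = 27.3 − (1/3)y_Z.
For Z: ∂π/∂y_Z = 70.9 − 2y_Z − y_X = 0 ⇒ y_Z = 35.45 − 0.5y_X.
Substituting the second reaction function into the first: y_X = 27.3 − (1/3)(35.45 − 0.5y_X), which gives (5/6)y_X = 929/60 ⇒ y_X = 18.58.
Then y_Z = 35.45 − 0.5·18.58 = 26.16.
Total export volume: 18.58 + 26.16 = 44.74.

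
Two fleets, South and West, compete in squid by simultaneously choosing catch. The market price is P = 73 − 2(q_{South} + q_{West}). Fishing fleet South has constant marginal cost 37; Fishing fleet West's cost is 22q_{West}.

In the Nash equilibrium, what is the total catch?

Fishing fleet South's profit: π = q_{South}(73 − 2(q_{South} + q_{West})) − 37q_{South}.
∂π/∂q_{South} = 36 − 4q_{South} − 2q_{West} = 0, so q_{South} = 9 − 0.5q_{West}.
By the same steps for West: q_{West} = 12.75 − 0.5q_{South}.
Solving the two reaction functions simultaneously: (1 − (−0.5)(−0.5))q_{South} = 9 − 0.5·12.75, so 0.75q_{South} = 2.625 and q_{South} = 3.5.
Then q_{West} = 12.75 − 0.5·3.5 = 11.
Total catch: 3.5 + 11 = 14.5.

14.5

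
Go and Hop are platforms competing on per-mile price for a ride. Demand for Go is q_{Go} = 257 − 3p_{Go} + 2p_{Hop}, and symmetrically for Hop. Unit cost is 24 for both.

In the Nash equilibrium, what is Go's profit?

Go's profit: π = (p_{Go} − 24)(257 − 3p_{Go} + 2p_{Hop}).
∂π/∂p_{Go} = 329 − 6p_{Go} + 2p_{Hop} = 0 ⇒ p_{Go} = 329/6 + (1/3)p_{Hop}.
The game is symmetric, so in equilibrium p_{Hop} = p_{Go}: the reaction function gives (2/3)p_{Go} = 329/6, hence p_{Go} = 82.25.
q_{Go} = 257 − 3·82.25 + 2·82.25 = 174.75.
Profit = (82.25 − 24)·174.75 = 10179.1875.

10179.1875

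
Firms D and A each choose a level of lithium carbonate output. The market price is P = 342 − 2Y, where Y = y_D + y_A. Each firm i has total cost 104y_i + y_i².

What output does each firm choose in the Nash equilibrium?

29.75

Firm D's profit: π = y_D(342 − 2(y_D + y_A)) − 104y_D − y_D².
∂π/∂y_D = 238 − 6y_D − 2y_A = 0, so y_D = 119/3 − (1/3)y_A.
By symmetry y_A = y_D; substituting into the reaction function, (4/3)y_D = 119/3 and y_D = 29.75.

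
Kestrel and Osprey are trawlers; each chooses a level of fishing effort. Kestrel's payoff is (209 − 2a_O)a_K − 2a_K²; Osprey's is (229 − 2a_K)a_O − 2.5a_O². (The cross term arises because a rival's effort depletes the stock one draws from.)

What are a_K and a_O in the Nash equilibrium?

Expanding Kestrel's payoff: 209a_K − 2a_Oa_K − 2a_K².
∂π/∂a_K = 209 − 2a_O − 4a_K = 0, so a_K = 52.25 − 0.5a_O.
Likewise for Osprey: a_O = 45.8 − 0.4a_K.
Plugging a_O into Kestrel's best response: a_K = 52.25 − 0.5(45.8 − 0.4a_K) ⇒ 0.8a_K = 29.35, so a_K = 36.6875.
Then a_O = 45.8 − 0.4·36.6875 = 31.125.

36.6875, 31.125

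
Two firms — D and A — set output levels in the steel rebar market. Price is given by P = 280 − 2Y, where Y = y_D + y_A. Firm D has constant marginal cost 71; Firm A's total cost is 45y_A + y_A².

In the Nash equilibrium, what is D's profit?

Firm D's profit: π = y_D(280 − 2(y_D + y_A)) − 71y_D.
∂π/∂y_D = 209 − 4y_D − 2y_A = 0, so y_D = 52.25 − 0.5y_A.
For A: ∂π/∂y_A = 235 − 6y_A − 2y_D = 0 ⇒ y_A = 235/6 − (1/3)y_D.
Solving the two reaction functions simultaneously: (1 − (−0.5)(−1/3))y_D = 52.25 − 0.5·(235/6), so (5/6)y_D = 98/3 and y_D = 39.2.
Then y_A = 235/6 − (1/3)·39.2 = 26.1.
Price P = 280 − 2·65.3 = 149.4.
D's profit: (149.4 − 71)·39.2 = 3073.28.

3073.28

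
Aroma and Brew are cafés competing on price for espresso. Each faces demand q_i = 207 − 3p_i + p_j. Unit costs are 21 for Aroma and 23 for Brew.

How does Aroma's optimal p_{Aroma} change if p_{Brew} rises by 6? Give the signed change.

1

Aroma's profit: π = (p_{Aroma} − 21)(207 − 3p_{Aroma} + p_{Brew}).
∂π/∂p_{Aroma} = 270 − 6p_{Aroma} + p_{Brew} = 0 ⇒ p_{Aroma} = 45 + (1/6)p_{Brew}.
The reaction-function slope is 1/6, so a 6-unit rise in p_{Brew} moves p_{Aroma} by 1/6 × 6 = 1. Aroma's best response rises — the actions are strategic complements.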